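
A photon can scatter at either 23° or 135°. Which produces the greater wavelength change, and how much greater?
135° produces the larger shift by a factor of 21.474

Calculate both shifts using Δλ = λ_C(1 - cos θ):

For θ₁ = 23°:
Δλ₁ = 2.4263 × (1 - cos(23°))
Δλ₁ = 2.4263 × 0.0795
Δλ₁ = 0.1929 pm

For θ₂ = 135°:
Δλ₂ = 2.4263 × (1 - cos(135°))
Δλ₂ = 2.4263 × 1.7071
Δλ₂ = 4.1420 pm

The 135° angle produces the larger shift.
Ratio: 4.1420/0.1929 = 21.474

(Intermediate values are shown rounded; full precision is carried through to the final answer.)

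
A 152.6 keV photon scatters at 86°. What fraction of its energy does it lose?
0.2174 (or 21.74%)

Calculate initial and final photon energies:

Initial: E₀ = 152.6 keV → λ₀ = 8.1248 pm
Compton shift: Δλ = 2.2571 pm
Final wavelength: λ' = 10.3818 pm
Final energy: E' = 119.4241 keV

Fractional energy loss:
(E₀ - E')/E₀ = (152.6000 - 119.4241)/152.6000
= 33.1759/152.6000
= 0.2174
= 21.74%

(Intermediate values are shown rounded; full precision is carried through to the final answer.)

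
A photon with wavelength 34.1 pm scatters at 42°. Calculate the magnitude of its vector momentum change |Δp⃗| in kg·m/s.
1.3806e-23 kg·m/s

Photon momentum magnitude is p = h/λ.

Initial momentum:
p₀ = h/λ = 6.6261e-34/3.4100e-11 = 1.9431e-23 kg·m/s

After scattering:
λ' = λ + Δλ = 34.1 + 0.6232 = 34.7232 pm
p' = h/λ' = 6.6261e-34/3.4723e-11 = 1.9083e-23 kg·m/s

Momentum is a vector; the scattered photon's direction makes angle θ = 42° with the incident direction. The magnitude of the vector change Δp⃗ = p⃗₀ − p⃗' is found from the law of cosines:
|Δp⃗|² = p₀² + p'² − 2p₀p'cos θ
|Δp⃗|² = (1.9431e-23)² + (1.9083e-23)² − 2·1.9431e-23·1.9083e-23·cos(42°)
|Δp⃗| = 1.3806e-23 kg·m/s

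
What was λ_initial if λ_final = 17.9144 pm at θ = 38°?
17.4000 pm

From λ' = λ + Δλ, we have λ = λ' - Δλ

First calculate the Compton shift:
Δλ = λ_C(1 - cos θ)
Δλ = 2.4263 × (1 - cos(38°))
Δλ = 2.4263 × 0.2120
Δλ = 0.5144 pm

Initial wavelength:
λ = λ' - Δλ
λ = 17.9144 - 0.5144
λ = 17.4000 pm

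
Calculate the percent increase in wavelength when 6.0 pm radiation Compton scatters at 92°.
41.8498%

Calculate the Compton shift:
Δλ = λ_C(1 - cos(92°))
Δλ = 2.4263 × (1 - cos(92°))
Δλ = 2.4263 × 1.0349
Δλ = 2.5110 pm

Percentage change:
(Δλ/λ₀) × 100 = (2.5110/6.0) × 100
= 41.8498%

(Intermediate values are shown rounded; full precision is carried through to the final answer.)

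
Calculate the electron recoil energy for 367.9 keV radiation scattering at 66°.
110.1094 keV

By energy conservation: K_e = E_initial - E_final

First find the scattered photon energy:
Initial wavelength: λ = hc/E = 3.3701 pm
Compton shift: Δλ = λ_C(1 - cos(66°)) = 1.4394 pm
Final wavelength: λ' = 3.3701 + 1.4394 = 4.8095 pm
Final photon energy: E' = hc/λ' = 257.7906 keV

Electron kinetic energy:
K_e = E - E' = 367.9000 - 257.7906 = 110.1094 keV

(Intermediate values are shown rounded; full precision is carried through to the final answer.)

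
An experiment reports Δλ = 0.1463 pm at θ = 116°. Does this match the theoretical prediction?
No, inconsistent

Calculate the expected shift for θ = 116°:

Δλ_expected = λ_C(1 - cos(116°))
Δλ_expected = 2.4263 × (1 - cos(116°))
Δλ_expected = 2.4263 × 1.4384
Δλ_expected = 3.4899 pm

Given shift: 0.1463 pm
Expected shift: 3.4899 pm
Difference: 3.3436 pm

The values do not match. The given shift corresponds to θ ≈ 20.0°, not 116°.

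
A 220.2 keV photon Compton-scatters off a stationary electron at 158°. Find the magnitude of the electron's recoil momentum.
1.7892e-22 kg·m/s

The electron is initially at rest, so by conservation of momentum:
p⃗_e = p⃗₀ − p⃗'  (incident photon momentum minus scattered photon momentum)

Photon momentum magnitudes (p = h/λ = E/c):
λ₀ = hc/E₀ = 5.6305 pm → p₀ = h/λ₀ = 1.1768e-22 kg·m/s
Δλ = λ_C(1 − cos 158°) = 4.6759 pm
λ' = 10.3065 pm → p' = h/λ' = 6.4290e-23 kg·m/s

The scattered photon makes angle θ = 158° with the incident direction, so by the law of cosines:
|p⃗_e|² = p₀² + p'² − 2p₀p'cos θ
|p⃗_e|² = (1.1768e-22)² + (6.4290e-23)² − 2·1.1768e-22·6.4290e-23·cos(158°)
|p⃗_e| = 1.7892e-22 kg·m/s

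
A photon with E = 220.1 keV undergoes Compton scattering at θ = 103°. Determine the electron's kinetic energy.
76.0194 keV

By energy conservation: K_e = E_initial - E_final

First find the scattered photon energy:
Initial wavelength: λ = hc/E = 5.6331 pm
Compton shift: Δλ = λ_C(1 - cos(103°)) = 2.9721 pm
Final wavelength: λ' = 5.6331 + 2.9721 = 8.6052 pm
Final photon energy: E' = hc/λ' = 144.0806 keV

Electron kinetic energy:
K_e = E - E' = 220.1000 - 144.0806 = 76.0194 keV

(Intermediate values are shown rounded; full precision is carried through to the final answer.)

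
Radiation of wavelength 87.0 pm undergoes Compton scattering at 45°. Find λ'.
87.7106 pm

Using the Compton formula: λ' = λ + λ_C(1 − cos θ)

For θ = 45°, cos θ = √2/2 (exact) ≈ 0.7071, so:
1 − cos 45° = 1 − (√2/2) ≈ 0.2929

Δλ = λ_C × 0.2929 = 2.4263 × 0.2929 = 0.7106 pm

λ' = 87.0 + 0.7106 = 87.7106 pm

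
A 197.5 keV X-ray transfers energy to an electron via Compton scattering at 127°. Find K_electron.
75.5185 keV

By energy conservation: K_e = E_initial - E_final

First find the scattered photon energy:
Initial wavelength: λ = hc/E = 6.2777 pm
Compton shift: Δλ = λ_C(1 - cos(127°)) = 3.8865 pm
Final wavelength: λ' = 6.2777 + 3.8865 = 10.1642 pm
Final photon energy: E' = hc/λ' = 121.9815 keV

Electron kinetic energy:
K_e = E - E' = 197.5000 - 121.9815 = 75.5185 keV

(Intermediate values are shown rounded; full precision is carried through to the final answer.)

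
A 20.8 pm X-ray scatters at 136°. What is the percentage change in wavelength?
20.0560%

Calculate the Compton shift:
Δλ = λ_C(1 - cos(136°))
Δλ = 2.4263 × (1 - cos(136°))
Δλ = 2.4263 × 1.7193
Δλ = 4.1717 pm

Percentage change:
(Δλ/λ₀) × 100 = (4.1717/20.8) × 100
= 20.0560%

(Intermediate values are shown rounded; full precision is carried through to the final answer.)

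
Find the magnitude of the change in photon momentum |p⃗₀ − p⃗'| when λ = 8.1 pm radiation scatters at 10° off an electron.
1.4232e-23 kg·m/s

Photon momentum magnitude is p = h/λ.

Initial momentum:
p₀ = h/λ = 6.6261e-34/8.1000e-12 = 8.1803e-23 kg·m/s

After scattering:
λ' = λ + Δλ = 8.1 + 0.0369 = 8.1369 pm
p' = h/λ' = 6.6261e-34/8.1369e-12 = 8.1433e-23 kg·m/s

Momentum is a vector; the scattered photon's direction makes angle θ = 10° with the incident direction. The magnitude of the vector change Δp⃗ = p⃗₀ − p⃗' is found from the law of cosines:
|Δp⃗|² = p₀² + p'² − 2p₀p'cos θ
|Δp⃗|² = (8.1803e-23)² + (8.1433e-23)² − 2·8.1803e-23·8.1433e-23·cos(10°)
|Δp⃗| = 1.4232e-23 kg·m/s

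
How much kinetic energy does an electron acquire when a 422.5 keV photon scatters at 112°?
224.7505 keV

By energy conservation: K_e = E_initial - E_final

First find the scattered photon energy:
Initial wavelength: λ = hc/E = 2.9345 pm
Compton shift: Δλ = λ_C(1 - cos(112°)) = 3.3352 pm
Final wavelength: λ' = 2.9345 + 3.3352 = 6.2698 pm
Final photon energy: E' = hc/λ' = 197.7495 keV

Electron kinetic energy:
K_e = E - E' = 422.5000 - 197.7495 = 224.7505 keV

(Intermediate values are shown rounded; full precision is carried through to the final answer.)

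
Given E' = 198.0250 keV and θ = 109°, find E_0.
407.2001 keV

Convert final energy to wavelength (hc ≈ 1239.842 keV·pm):
λ' = hc/E' = 1239.842 / 198.0250 = 6.2610 pm

Calculate the Compton shift:
Δλ = λ_C(1 - cos(109°))
Δλ = 2.4263 × (1 - cos(109°))
Δλ = 3.2162 pm

Initial wavelength:
λ = λ' - Δλ = 6.2610 - 3.2162 = 3.0448 pm

Initial energy:
E = hc/λ = 1239.842 / 3.0448 = 407.2001 keV

(Intermediate values are shown rounded; full precision is carried through to the final answer.)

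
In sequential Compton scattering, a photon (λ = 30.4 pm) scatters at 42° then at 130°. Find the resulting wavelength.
35.0091 pm

Apply Compton shift twice:

First scattering at θ₁ = 42°:
Δλ₁ = λ_C(1 - cos(42°))
Δλ₁ = 2.4263 × 0.2569
Δλ₁ = 0.6232 pm

After first scattering:
λ₁ = 30.4 + 0.6232 = 31.0232 pm

Second scattering at θ₂ = 130°:
Δλ₂ = λ_C(1 - cos(130°))
Δλ₂ = 2.4263 × 1.6428
Δλ₂ = 3.9859 pm

Final wavelength:
λ₂ = 31.0232 + 3.9859 = 35.0091 pm

Total shift: Δλ_total = 0.6232 + 3.9859 = 4.6091 pm

(Intermediate values are shown rounded; full precision is carried through to the final answer.)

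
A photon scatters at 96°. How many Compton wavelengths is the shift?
1.1045 λ_C

The Compton shift formula is:
Δλ = λ_C(1 - cos θ)

Dividing both sides by λ_C:
Δλ/λ_C = 1 - cos θ

For θ = 96°:
Δλ/λ_C = 1 - cos(96°)
Δλ/λ_C = 1 - -0.1045
Δλ/λ_C = 1.1045

This means the shift is 1.1045 × λ_C = 2.6799 pm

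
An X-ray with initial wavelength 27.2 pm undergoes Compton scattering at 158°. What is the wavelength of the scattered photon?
31.8759 pm

Using the Compton scattering formula:
λ' = λ + Δλ = λ + λ_C(1 - cos θ)

Given:
- Initial wavelength λ = 27.2 pm
- Scattering angle θ = 158°
- Compton wavelength λ_C ≈ 2.4263 pm

Calculate the shift:
Δλ = 2.4263 × (1 - cos(158°))
Δλ = 2.4263 × 1.9272
Δλ = 4.6759 pm

Final wavelength:
λ' = 27.2 + 4.6759 = 31.8759 pm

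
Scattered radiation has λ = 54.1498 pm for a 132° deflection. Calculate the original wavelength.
50.1000 pm

From λ' = λ + Δλ, we have λ = λ' - Δλ

First calculate the Compton shift:
Δλ = λ_C(1 - cos θ)
Δλ = 2.4263 × (1 - cos(132°))
Δλ = 2.4263 × 1.6691
Δλ = 4.0498 pm

Initial wavelength:
λ = λ' - Δλ
λ = 54.1498 - 4.0498
λ = 50.1000 pm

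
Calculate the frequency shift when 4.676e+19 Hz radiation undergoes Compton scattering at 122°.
1.715e+19 Hz (decrease)

Convert frequency to wavelength (c = 299792458 m/s):
λ₀ = c/f₀ = 299792458/4.676e+19 = 6.4113015e-12 m = 6.4113 pm

Calculate Compton shift:
Δλ = λ_C(1 - cos(122°)) = 3.7121 pm

Final wavelength:
λ' = λ₀ + Δλ = 6.4113 + 3.7121 = 10.1234 pm

Final frequency:
f' = c/λ' = 299792458/1.0123360e-11 = 2.9613928e+19 Hz

Frequency shift (decrease):
Δf = f₀ - f' = 4.676e+19 - 2.9613928e+19 = 1.715e+19 Hz

(Intermediate values are shown rounded; full precision is carried through to the final answer.)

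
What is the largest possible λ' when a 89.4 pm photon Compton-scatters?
94.2526 pm (at θ = 180°)

The Compton shift is Δλ = λ_C(1 − cos θ).

Since cos θ ranges from −1 to 1, the factor (1 − cos θ) ranges from 0 to 2; the maximum shift occurs at θ = 180° (backscattering):
Δλ_max = 2λ_C = 2 × 2.4263 pm = 4.8526 pm

Maximum scattered wavelength:
λ'_max = λ₀ + Δλ_max = 89.4 + 4.8526 = 94.2526 pm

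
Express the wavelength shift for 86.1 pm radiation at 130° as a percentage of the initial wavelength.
4.6294%

Calculate the Compton shift:
Δλ = λ_C(1 - cos(130°))
Δλ = 2.4263 × (1 - cos(130°))
Δλ = 2.4263 × 1.6428
Δλ = 3.9859 pm

Percentage change:
(Δλ/λ₀) × 100 = (3.9859/86.1) × 100
= 4.6294%

(Intermediate values are shown rounded; full precision is carried through to the final answer.)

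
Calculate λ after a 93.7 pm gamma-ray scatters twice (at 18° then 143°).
98.1828 pm

Apply Compton shift twice:

First scattering at θ₁ = 18°:
Δλ₁ = λ_C(1 - cos(18°))
Δλ₁ = 2.4263 × 0.0489
Δλ₁ = 0.1188 pm

After first scattering:
λ₁ = 93.7 + 0.1188 = 93.8188 pm

Second scattering at θ₂ = 143°:
Δλ₂ = λ_C(1 - cos(143°))
Δλ₂ = 2.4263 × 1.7986
Δλ₂ = 4.3640 pm

Final wavelength:
λ₂ = 93.8188 + 4.3640 = 98.1828 pm

Total shift: Δλ_total = 0.1188 + 4.3640 = 4.4828 pm

(Intermediate values are shown rounded; full precision is carried through to the final answer.)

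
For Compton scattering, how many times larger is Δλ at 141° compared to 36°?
141° produces the larger shift by a factor of 9.305

Calculate both shifts using Δλ = λ_C(1 - cos θ):

For θ₁ = 36°:
Δλ₁ = 2.4263 × (1 - cos(36°))
Δλ₁ = 2.4263 × 0.1910
Δλ₁ = 0.4634 pm

For θ₂ = 141°:
Δλ₂ = 2.4263 × (1 - cos(141°))
Δλ₂ = 2.4263 × 1.7771
Δλ₂ = 4.3119 pm

The 141° angle produces the larger shift.
Ratio: 4.3119/0.4634 = 9.305

(Intermediate values are shown rounded; full precision is carried through to the final answer.)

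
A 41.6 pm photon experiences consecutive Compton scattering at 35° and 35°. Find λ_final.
42.4776 pm

Apply Compton shift twice:

First scattering at θ₁ = 35°:
Δλ₁ = λ_C(1 - cos(35°))
Δλ₁ = 2.4263 × 0.1808
Δλ₁ = 0.4388 pm

After first scattering:
λ₁ = 41.6 + 0.4388 = 42.0388 pm

Second scattering at θ₂ = 35°:
Δλ₂ = λ_C(1 - cos(35°))
Δλ₂ = 2.4263 × 0.1808
Δλ₂ = 0.4388 pm

Final wavelength:
λ₂ = 42.0388 + 0.4388 = 42.4776 pm

Total shift: Δλ_total = 0.4388 + 0.4388 = 0.8776 pm

(Intermediate values are shown rounded; full precision is carried through to the final answer.)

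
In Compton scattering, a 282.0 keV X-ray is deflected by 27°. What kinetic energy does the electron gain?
15.9997 keV

By energy conservation: K_e = E_initial - E_final

First find the scattered photon energy:
Initial wavelength: λ = hc/E = 4.3966 pm
Compton shift: Δλ = λ_C(1 - cos(27°)) = 0.2645 pm
Final wavelength: λ' = 4.3966 + 0.2645 = 4.6611 pm
Final photon energy: E' = hc/λ' = 266.0003 keV

Electron kinetic energy:
K_e = E - E' = 282.0000 - 266.0003 = 15.9997 keV

(Intermediate values are shown rounded; full precision is carried through to the final answer.)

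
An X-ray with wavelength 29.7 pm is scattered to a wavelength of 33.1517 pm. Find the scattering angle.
115.00°

First find the wavelength shift:
Δλ = λ' - λ = 33.1517 - 29.7 = 3.4517 pm

Using Δλ = λ_C(1 - cos θ), with λ_C = h/(m_e·c) ≈ 2.42631024 pm:
cos θ = 1 - Δλ/λ_C
cos θ = 1 - 3.4517/2.42631024
cos θ = -0.422613

θ = arccos(-0.422613)
θ = 115.00°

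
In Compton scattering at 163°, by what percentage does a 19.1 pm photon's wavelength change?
24.8513%

Calculate the Compton shift:
Δλ = λ_C(1 - cos(163°))
Δλ = 2.4263 × (1 - cos(163°))
Δλ = 2.4263 × 1.9563
Δλ = 4.7466 pm

Percentage change:
(Δλ/λ₀) × 100 = (4.7466/19.1) × 100
= 24.8513%

(Intermediate values are shown rounded; full precision is carried through to the final answer.)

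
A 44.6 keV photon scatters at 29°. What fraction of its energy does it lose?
0.0108 (or 1.08%)

Calculate initial and final photon energies:

Initial: E₀ = 44.6 keV → λ₀ = 27.7991 pm
Compton shift: Δλ = 0.3042 pm
Final wavelength: λ' = 28.1034 pm
Final energy: E' = 44.1172 keV

Fractional energy loss:
(E₀ - E')/E₀ = (44.6000 - 44.1172)/44.6000
= 0.4828/44.6000
= 0.0108
= 1.08%

(Intermediate values are shown rounded; full precision is carried through to the final answer.)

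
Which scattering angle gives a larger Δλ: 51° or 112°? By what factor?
112° produces the larger shift by a factor of 3.708

Calculate both shifts using Δλ = λ_C(1 - cos θ):

For θ₁ = 51°:
Δλ₁ = 2.4263 × (1 - cos(51°))
Δλ₁ = 2.4263 × 0.3707
Δλ₁ = 0.8994 pm

For θ₂ = 112°:
Δλ₂ = 2.4263 × (1 - cos(112°))
Δλ₂ = 2.4263 × 1.3746
Δλ₂ = 3.3352 pm

The 112° angle produces the larger shift.
Ratio: 3.3352/0.8994 = 3.708

(Intermediate values are shown rounded; full precision is carried through to the final answer.)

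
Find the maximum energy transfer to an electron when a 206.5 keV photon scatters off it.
92.2993 keV

Maximum energy transfer occurs at θ = 180° (backscattering).

Initial photon: E₀ = 206.5 keV → λ₀ = 6.0041 pm

Maximum Compton shift (at 180°):
Δλ_max = 2λ_C = 2 × 2.4263 = 4.8526 pm

Final wavelength:
λ' = 6.0041 + 4.8526 = 10.8567 pm

Minimum photon energy (maximum energy to electron):
E'_min = hc/λ' = 114.2007 keV

Maximum electron kinetic energy:
K_max = E₀ - E'_min = 206.5000 - 114.2007 = 92.2993 keV

(Intermediate values are shown rounded; full precision is carried through to the final answer.)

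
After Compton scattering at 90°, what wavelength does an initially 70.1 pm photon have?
72.5263 pm

Using the Compton formula: λ' = λ + λ_C(1 − cos θ)

For θ = 90°, cos θ = 0 (exact) = 0.0000, so:
1 − cos 90° = 1 − (0) = 1.0000

Δλ = λ_C × 1.0000 = 2.4263 × 1.0000 = 2.4263 pm

λ' = 70.1 + 2.4263 = 72.5263 pm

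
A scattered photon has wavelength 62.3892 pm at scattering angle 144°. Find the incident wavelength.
58.0000 pm

From λ' = λ + Δλ, we have λ = λ' - Δλ

First calculate the Compton shift:
Δλ = λ_C(1 - cos θ)
Δλ = 2.4263 × (1 - cos(144°))
Δλ = 2.4263 × 1.8090
Δλ = 4.3892 pm

Initial wavelength:
λ = λ' - Δλ
λ = 62.3892 - 4.3892
λ = 58.0000 pm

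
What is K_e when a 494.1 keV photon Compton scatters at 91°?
245.0332 keV

By energy conservation: K_e = E_initial - E_final

First find the scattered photon energy:
Initial wavelength: λ = hc/E = 2.5093 pm
Compton shift: Δλ = λ_C(1 - cos(91°)) = 2.4687 pm
Final wavelength: λ' = 2.5093 + 2.4687 = 4.9779 pm
Final photon energy: E' = hc/λ' = 249.0668 keV

Electron kinetic energy:
K_e = E - E' = 494.1000 - 249.0668 = 245.0332 keV

(Intermediate values are shown rounded; full precision is carried through to the final answer.)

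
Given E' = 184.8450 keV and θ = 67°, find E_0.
237.1001 keV

Convert final energy to wavelength (hc ≈ 1239.842 keV·pm):
λ' = hc/E' = 1239.842 / 184.8450 = 6.7075 pm

Calculate the Compton shift:
Δλ = λ_C(1 - cos(67°))
Δλ = 2.4263 × (1 - cos(67°))
Δλ = 1.4783 pm

Initial wavelength:
λ = λ' - Δλ = 6.7075 - 1.4783 = 5.2292 pm

Initial energy:
E = hc/λ = 1239.842 / 5.2292 = 237.1001 keV

(Intermediate values are shown rounded; full precision is carried through to the final answer.)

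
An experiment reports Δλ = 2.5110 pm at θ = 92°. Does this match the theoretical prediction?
Yes, consistent

Calculate the expected shift for θ = 92°:

Δλ_expected = λ_C(1 - cos(92°))
Δλ_expected = 2.4263 × (1 - cos(92°))
Δλ_expected = 2.4263 × 1.0349
Δλ_expected = 2.5110 pm

Given shift: 2.5110 pm
Expected shift: 2.5110 pm
Difference: 0.0000 pm

The values match. This is consistent with Compton scattering at the stated angle.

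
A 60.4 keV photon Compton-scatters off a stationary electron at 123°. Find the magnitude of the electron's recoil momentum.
5.2410e-23 kg·m/s

The electron is initially at rest, so by conservation of momentum:
p⃗_e = p⃗₀ − p⃗'  (incident photon momentum minus scattered photon momentum)

Photon momentum magnitudes (p = h/λ = E/c):
λ₀ = hc/E₀ = 20.5272 pm → p₀ = h/λ₀ = 3.2279e-23 kg·m/s
Δλ = λ_C(1 − cos 123°) = 3.7478 pm
λ' = 24.2750 pm → p' = h/λ' = 2.7296e-23 kg·m/s

The scattered photon makes angle θ = 123° with the incident direction, so by the law of cosines:
|p⃗_e|² = p₀² + p'² − 2p₀p'cos θ
|p⃗_e|² = (3.2279e-23)² + (2.7296e-23)² − 2·3.2279e-23·2.7296e-23·cos(123°)
|p⃗_e| = 5.2410e-23 kg·m/s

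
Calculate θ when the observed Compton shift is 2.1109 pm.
82.53°

From the Compton formula Δλ = λ_C(1 - cos θ), we can solve for θ:

cos θ = 1 - Δλ/λ_C

Given:
- Δλ = 2.1109 pm
- λ_C = h/(m_e·c) ≈ 2.42631024 pm

cos θ = 1 - 2.1109/2.42631024
cos θ = 1 - 0.870004
cos θ = 0.129996

θ = arccos(0.129996)
θ = 82.53°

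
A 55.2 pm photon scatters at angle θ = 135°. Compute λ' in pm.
59.3420 pm

Using the Compton scattering formula:
λ' = λ + Δλ = λ + λ_C(1 - cos θ)

Given:
- Initial wavelength λ = 55.2 pm
- Scattering angle θ = 135°
- Compton wavelength λ_C ≈ 2.4263 pm

Calculate the shift:
Δλ = 2.4263 × (1 - cos(135°))
Δλ = 2.4263 × 1.7071
Δλ = 4.1420 pm

Final wavelength:
λ' = 55.2 + 4.1420 = 59.3420 pm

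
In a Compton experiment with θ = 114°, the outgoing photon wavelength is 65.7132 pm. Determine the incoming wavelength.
62.3000 pm

From λ' = λ + Δλ, we have λ = λ' - Δλ

First calculate the Compton shift:
Δλ = λ_C(1 - cos θ)
Δλ = 2.4263 × (1 - cos(114°))
Δλ = 2.4263 × 1.4067
Δλ = 3.4132 pm

Initial wavelength:
λ = λ' - Δλ
λ = 65.7132 - 3.4132
λ = 62.3000 pm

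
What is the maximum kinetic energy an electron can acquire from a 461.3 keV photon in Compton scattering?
296.8720 keV

Maximum energy transfer occurs at θ = 180° (backscattering).

Initial photon: E₀ = 461.3 keV → λ₀ = 2.6877 pm

Maximum Compton shift (at 180°):
Δλ_max = 2λ_C = 2 × 2.4263 = 4.8526 pm

Final wavelength:
λ' = 2.6877 + 4.8526 = 7.5403 pm

Minimum photon energy (maximum energy to electron):
E'_min = hc/λ' = 164.4280 keV

Maximum electron kinetic energy:
K_max = E₀ - E'_min = 461.3000 - 164.4280 = 296.8720 keV

(Intermediate values are shown rounded; full precision is carried through to the final answer.)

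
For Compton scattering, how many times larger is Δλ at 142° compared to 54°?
142° produces the larger shift by a factor of 4.338

Calculate both shifts using Δλ = λ_C(1 - cos θ):

For θ₁ = 54°:
Δλ₁ = 2.4263 × (1 - cos(54°))
Δλ₁ = 2.4263 × 0.4122
Δλ₁ = 1.0002 pm

For θ₂ = 142°:
Δλ₂ = 2.4263 × (1 - cos(142°))
Δλ₂ = 2.4263 × 1.7880
Δλ₂ = 4.3383 pm

The 142° angle produces the larger shift.
Ratio: 4.3383/1.0002 = 4.338

(Intermediate values are shown rounded; full precision is carried through to the final answer.)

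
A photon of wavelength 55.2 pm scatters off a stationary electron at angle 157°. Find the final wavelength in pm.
59.8597 pm

Using the Compton scattering formula:
λ' = λ + Δλ = λ + λ_C(1 - cos θ)

Given:
- Initial wavelength λ = 55.2 pm
- Scattering angle θ = 157°
- Compton wavelength λ_C ≈ 2.4263 pm

Calculate the shift:
Δλ = 2.4263 × (1 - cos(157°))
Δλ = 2.4263 × 1.9205
Δλ = 4.6597 pm

Final wavelength:
λ' = 55.2 + 4.6597 = 59.8597 pm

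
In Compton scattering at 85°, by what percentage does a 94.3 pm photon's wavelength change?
2.3487%

Calculate the Compton shift:
Δλ = λ_C(1 - cos(85°))
Δλ = 2.4263 × (1 - cos(85°))
Δλ = 2.4263 × 0.9128
Δλ = 2.2148 pm

Percentage change:
(Δλ/λ₀) × 100 = (2.2148/94.3) × 100
= 2.3487%

(Intermediate values are shown rounded; full precision is carried through to the final answer.)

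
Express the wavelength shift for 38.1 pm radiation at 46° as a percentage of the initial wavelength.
1.9445%

Calculate the Compton shift:
Δλ = λ_C(1 - cos(46°))
Δλ = 2.4263 × (1 - cos(46°))
Δλ = 2.4263 × 0.3053
Δλ = 0.7409 pm

Percentage change:
(Δλ/λ₀) × 100 = (0.7409/38.1) × 100
= 1.9445%

(Intermediate values are shown rounded; full precision is carried through to the final answer.)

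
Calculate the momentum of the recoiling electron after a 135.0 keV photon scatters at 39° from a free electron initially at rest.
4.6980e-23 kg·m/s

The electron is initially at rest, so by conservation of momentum:
p⃗_e = p⃗₀ − p⃗'  (incident photon momentum minus scattered photon momentum)

Photon momentum magnitudes (p = h/λ = E/c):
λ₀ = hc/E₀ = 9.1840 pm → p₀ = h/λ₀ = 7.2148e-23 kg·m/s
Δλ = λ_C(1 − cos 39°) = 0.5407 pm
λ' = 9.7247 pm → p' = h/λ' = 6.8136e-23 kg·m/s

The scattered photon makes angle θ = 39° with the incident direction, so by the law of cosines:
|p⃗_e|² = p₀² + p'² − 2p₀p'cos θ
|p⃗_e|² = (7.2148e-23)² + (6.8136e-23)² − 2·7.2148e-23·6.8136e-23·cos(39°)
|p⃗_e| = 4.6980e-23 kg·m/s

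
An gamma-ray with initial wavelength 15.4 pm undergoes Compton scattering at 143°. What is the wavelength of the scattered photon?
19.7640 pm

Using the Compton scattering formula:
λ' = λ + Δλ = λ + λ_C(1 - cos θ)

Given:
- Initial wavelength λ = 15.4 pm
- Scattering angle θ = 143°
- Compton wavelength λ_C ≈ 2.4263 pm

Calculate the shift:
Δλ = 2.4263 × (1 - cos(143°))
Δλ = 2.4263 × 1.7986
Δλ = 4.3640 pm

Final wavelength:
λ' = 15.4 + 4.3640 = 19.7640 pm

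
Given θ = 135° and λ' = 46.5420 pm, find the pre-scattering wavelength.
42.4000 pm

From λ' = λ + Δλ, we have λ = λ' - Δλ

First calculate the Compton shift:
Δλ = λ_C(1 - cos θ)
Δλ = 2.4263 × (1 - cos(135°))
Δλ = 2.4263 × 1.7071
Δλ = 4.1420 pm

Initial wavelength:
λ = λ' - Δλ
λ = 46.5420 - 4.1420
λ = 42.4000 pm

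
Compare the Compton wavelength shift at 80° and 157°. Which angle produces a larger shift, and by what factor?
157° produces the larger shift by a factor of 2.324

Calculate both shifts using Δλ = λ_C(1 - cos θ):

For θ₁ = 80°:
Δλ₁ = 2.4263 × (1 - cos(80°))
Δλ₁ = 2.4263 × 0.8264
Δλ₁ = 2.0050 pm

For θ₂ = 157°:
Δλ₂ = 2.4263 × (1 - cos(157°))
Δλ₂ = 2.4263 × 1.9205
Δλ₂ = 4.6597 pm

The 157° angle produces the larger shift.
Ratio: 4.6597/2.0050 = 2.324

(Intermediate values are shown rounded; full precision is carried through to the final answer.)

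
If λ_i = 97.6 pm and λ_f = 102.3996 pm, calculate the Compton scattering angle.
168.00°

First find the wavelength shift:
Δλ = λ' - λ = 102.3996 - 97.6 = 4.7996 pm

Using Δλ = λ_C(1 - cos θ), with λ_C = h/(m_e·c) ≈ 2.42631024 pm:
cos θ = 1 - Δλ/λ_C
cos θ = 1 - 4.7996/2.42631024
cos θ = -0.978148

θ = arccos(-0.978148)
θ = 168.00°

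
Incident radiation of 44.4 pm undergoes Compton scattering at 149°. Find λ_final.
48.9061 pm

Using the Compton scattering formula:
λ' = λ + Δλ = λ + λ_C(1 - cos θ)

Given:
- Initial wavelength λ = 44.4 pm
- Scattering angle θ = 149°
- Compton wavelength λ_C ≈ 2.4263 pm

Calculate the shift:
Δλ = 2.4263 × (1 - cos(149°))
Δλ = 2.4263 × 1.8572
Δλ = 4.5061 pm

Final wavelength:
λ' = 44.4 + 4.5061 = 48.9061 pm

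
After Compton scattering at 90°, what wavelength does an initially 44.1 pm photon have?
46.5263 pm

Using the Compton formula: λ' = λ + λ_C(1 − cos θ)

For θ = 90°, cos θ = 0 (exact) = 0.0000, so:
1 − cos 90° = 1 − (0) = 1.0000

Δλ = λ_C × 1.0000 = 2.4263 × 1.0000 = 2.4263 pm

λ' = 44.1 + 2.4263 = 46.5263 pm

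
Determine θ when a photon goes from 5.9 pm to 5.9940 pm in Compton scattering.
16.00°

First find the wavelength shift:
Δλ = λ' - λ = 5.9940 - 5.9 = 0.0940 pm

Using Δλ = λ_C(1 - cos θ), with λ_C = h/(m_e·c) ≈ 2.42631024 pm:
cos θ = 1 - Δλ/λ_C
cos θ = 1 - 0.0940/2.42631024
cos θ = 0.961258

θ = arccos(0.961258)
θ = 16.00°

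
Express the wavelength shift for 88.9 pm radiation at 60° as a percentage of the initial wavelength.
1.3646%

Calculate the Compton shift:
Δλ = λ_C(1 - cos(60°))
Δλ = 2.4263 × (1 - cos(60°))
Δλ = 2.4263 × 0.5000
Δλ = 1.2132 pm

Percentage change:
(Δλ/λ₀) × 100 = (1.2132/88.9) × 100
= 1.3646%

(Intermediate values are shown rounded; full precision is carried through to the final answer.)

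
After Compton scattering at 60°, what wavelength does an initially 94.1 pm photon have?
95.3132 pm

Using the Compton formula: λ' = λ + λ_C(1 − cos θ)

For θ = 60°, cos θ = 1/2 (exact) = 0.5000, so:
1 − cos 60° = 1 − (1/2) = 0.5000

Δλ = λ_C × 0.5000 = 2.4263 × 0.5000 = 1.2132 pm

λ' = 94.1 + 1.2132 = 95.3132 pm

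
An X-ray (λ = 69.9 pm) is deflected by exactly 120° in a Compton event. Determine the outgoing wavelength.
73.5395 pm

Using the Compton formula: λ' = λ + λ_C(1 − cos θ)

For θ = 120°, cos θ = -1/2 (exact) = -0.5000, so:
1 − cos 120° = 1 − (-1/2) = 1.5000

Δλ = λ_C × 1.5000 = 2.4263 × 1.5000 = 3.6395 pm

λ' = 69.9 + 3.6395 = 73.5395 pm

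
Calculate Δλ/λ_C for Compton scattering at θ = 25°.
0.0937 λ_C

The Compton shift formula is:
Δλ = λ_C(1 - cos θ)

Dividing both sides by λ_C:
Δλ/λ_C = 1 - cos θ

For θ = 25°:
Δλ/λ_C = 1 - cos(25°)
Δλ/λ_C = 1 - 0.9063
Δλ/λ_C = 0.0937

This means the shift is 0.0937 × λ_C = 0.2273 pm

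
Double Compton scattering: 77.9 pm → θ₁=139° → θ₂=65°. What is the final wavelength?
83.5584 pm

Apply Compton shift twice:

First scattering at θ₁ = 139°:
Δλ₁ = λ_C(1 - cos(139°))
Δλ₁ = 2.4263 × 1.7547
Δλ₁ = 4.2575 pm

After first scattering:
λ₁ = 77.9 + 4.2575 = 82.1575 pm

Second scattering at θ₂ = 65°:
Δλ₂ = λ_C(1 - cos(65°))
Δλ₂ = 2.4263 × 0.5774
Δλ₂ = 1.4009 pm

Final wavelength:
λ₂ = 82.1575 + 1.4009 = 83.5584 pm

Total shift: Δλ_total = 4.2575 + 1.4009 = 5.6584 pm

(Intermediate values are shown rounded; full precision is carried through to the final answer.)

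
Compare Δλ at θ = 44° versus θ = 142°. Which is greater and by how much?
142° produces the larger shift by a factor of 6.371

Calculate both shifts using Δλ = λ_C(1 - cos θ):

For θ₁ = 44°:
Δλ₁ = 2.4263 × (1 - cos(44°))
Δλ₁ = 2.4263 × 0.2807
Δλ₁ = 0.6810 pm

For θ₂ = 142°:
Δλ₂ = 2.4263 × (1 - cos(142°))
Δλ₂ = 2.4263 × 1.7880
Δλ₂ = 4.3383 pm

The 142° angle produces the larger shift.
Ratio: 4.3383/0.6810 = 6.371

(Intermediate values are shown rounded; full precision is carried through to the final answer.)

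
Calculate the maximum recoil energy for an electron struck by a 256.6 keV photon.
128.5757 keV

Maximum energy transfer occurs at θ = 180° (backscattering).

Initial photon: E₀ = 256.6 keV → λ₀ = 4.8318 pm

Maximum Compton shift (at 180°):
Δλ_max = 2λ_C = 2 × 2.4263 = 4.8526 pm

Final wavelength:
λ' = 4.8318 + 4.8526 = 9.6844 pm

Minimum photon energy (maximum energy to electron):
E'_min = hc/λ' = 128.0243 keV

Maximum electron kinetic energy:
K_max = E₀ - E'_min = 256.6000 - 128.0243 = 128.5757 keV

(Intermediate values are shown rounded; full precision is carried through to the final answer.)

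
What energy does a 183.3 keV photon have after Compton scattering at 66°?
151.1367 keV

First convert energy to wavelength:
λ = hc/E, with hc ≈ 1239.842 keV·pm (i.e. 1239.842 eV·nm)

For E = 183.3 keV = 183300 eV:
λ = 1239.842 keV·pm / 183.3 keV
λ = 6.7640 pm

Calculate the Compton shift:
Δλ = λ_C(1 - cos(66°)) = 2.4263 × 0.5933
Δλ = 1.4394 pm

Final wavelength:
λ' = 6.7640 + 1.4394 = 8.2034 pm

Final energy:
E' = hc/λ' = 1239.842 / 8.2034 = 151.1367 keV

(Intermediate values are shown rounded; full precision is carried through to the final answer.)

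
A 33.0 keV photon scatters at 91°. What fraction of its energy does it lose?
0.0617 (or 6.17%)

Calculate initial and final photon energies:

Initial: E₀ = 33.0 keV → λ₀ = 37.5710 pm
Compton shift: Δλ = 2.4687 pm
Final wavelength: λ' = 40.0396 pm
Final energy: E' = 30.9654 keV

Fractional energy loss:
(E₀ - E')/E₀ = (33.0000 - 30.9654)/33.0000
= 2.0346/33.0000
= 0.0617
= 6.17%

(Intermediate values are shown rounded; full precision is carried through to the final answer.)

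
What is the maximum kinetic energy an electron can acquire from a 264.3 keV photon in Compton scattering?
134.3874 keV

Maximum energy transfer occurs at θ = 180° (backscattering).

Initial photon: E₀ = 264.3 keV → λ₀ = 4.6910 pm

Maximum Compton shift (at 180°):
Δλ_max = 2λ_C = 2 × 2.4263 = 4.8526 pm

Final wavelength:
λ' = 4.6910 + 4.8526 = 9.5437 pm

Minimum photon energy (maximum energy to electron):
E'_min = hc/λ' = 129.9126 keV

Maximum electron kinetic energy:
K_max = E₀ - E'_min = 264.3000 - 129.9126 = 134.3874 keV

(Intermediate values are shown rounded; full precision is carried through to the final answer.)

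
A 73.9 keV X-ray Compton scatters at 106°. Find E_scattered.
62.3902 keV

First convert energy to wavelength:
λ = hc/E, with hc ≈ 1239.842 keV·pm (i.e. 1239.842 eV·nm)

For E = 73.9 keV = 73900 eV:
λ = 1239.842 keV·pm / 73.9 keV
λ = 16.7773 pm

Calculate the Compton shift:
Δλ = λ_C(1 - cos(106°)) = 2.4263 × 1.2756
Δλ = 3.0951 pm

Final wavelength:
λ' = 16.7773 + 3.0951 = 19.8724 pm

Final energy:
E' = hc/λ' = 1239.842 / 19.8724 = 62.3902 keV

(Intermediate values are shown rounded; full precision is carried through to the final answer.)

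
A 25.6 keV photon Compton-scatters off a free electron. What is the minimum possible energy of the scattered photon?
23.2686 keV (at θ = 180°)

The scattered photon has minimum energy when its wavelength is maximum, i.e., when the Compton shift Δλ = λ_C(1 − cos θ) is maximum. This occurs at θ = 180° (backscattering), giving Δλ_max = 2λ_C = 4.8526 pm.

Initial wavelength: λ₀ = hc/E₀ = 48.4313 pm
Maximum final wavelength: λ'_max = λ₀ + 2λ_C = 48.4313 + 4.8526 = 53.2839 pm
Minimum final energy: E'_min = hc/λ'_max = 23.2686 keV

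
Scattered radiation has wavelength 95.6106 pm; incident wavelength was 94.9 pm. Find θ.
45.00°

First find the wavelength shift:
Δλ = λ' - λ = 95.6106 - 94.9 = 0.7106 pm

Using Δλ = λ_C(1 - cos θ), with λ_C = h/(m_e·c) ≈ 2.42631024 pm:
cos θ = 1 - Δλ/λ_C
cos θ = 1 - 0.7106/2.42631024
cos θ = 0.707127

θ = arccos(0.707127)
θ = 45.00°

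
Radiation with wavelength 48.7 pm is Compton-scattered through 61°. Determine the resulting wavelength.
49.9500 pm

Using the Compton scattering formula:
λ' = λ + Δλ = λ + λ_C(1 - cos θ)

Given:
- Initial wavelength λ = 48.7 pm
- Scattering angle θ = 61°
- Compton wavelength λ_C ≈ 2.4263 pm

Calculate the shift:
Δλ = 2.4263 × (1 - cos(61°))
Δλ = 2.4263 × 0.5152
Δλ = 1.2500 pm

Final wavelength:
λ' = 48.7 + 1.2500 = 49.9500 pm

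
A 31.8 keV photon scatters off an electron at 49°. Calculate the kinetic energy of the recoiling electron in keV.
0.6664 keV

By energy conservation: K_e = E_initial - E_final

First find the scattered photon energy:
Initial wavelength: λ = hc/E = 38.9887 pm
Compton shift: Δλ = λ_C(1 - cos(49°)) = 0.8345 pm
Final wavelength: λ' = 38.9887 + 0.8345 = 39.8232 pm
Final photon energy: E' = hc/λ' = 31.1336 keV

Electron kinetic energy:
K_e = E - E' = 31.8000 - 31.1336 = 0.6664 keV

(Intermediate values are shown rounded; full precision is carried through to the final answer.)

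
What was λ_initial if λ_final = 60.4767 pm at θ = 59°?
59.3000 pm

From λ' = λ + Δλ, we have λ = λ' - Δλ

First calculate the Compton shift:
Δλ = λ_C(1 - cos θ)
Δλ = 2.4263 × (1 - cos(59°))
Δλ = 2.4263 × 0.4850
Δλ = 1.1767 pm

Initial wavelength:
λ = λ' - Δλ
λ = 60.4767 - 1.1767
λ = 59.3000 pm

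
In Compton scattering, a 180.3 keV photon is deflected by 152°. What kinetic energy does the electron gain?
71.9711 keV

By energy conservation: K_e = E_initial - E_final

First find the scattered photon energy:
Initial wavelength: λ = hc/E = 6.8766 pm
Compton shift: Δλ = λ_C(1 - cos(152°)) = 4.5686 pm
Final wavelength: λ' = 6.8766 + 4.5686 = 11.4452 pm
Final photon energy: E' = hc/λ' = 108.3289 keV

Electron kinetic energy:
K_e = E - E' = 180.3000 - 108.3289 = 71.9711 keV

(Intermediate values are shown rounded; full precision is carried through to the final answer.)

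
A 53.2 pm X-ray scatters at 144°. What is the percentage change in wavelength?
8.2504%

Calculate the Compton shift:
Δλ = λ_C(1 - cos(144°))
Δλ = 2.4263 × (1 - cos(144°))
Δλ = 2.4263 × 1.8090
Δλ = 4.3892 pm

Percentage change:
(Δλ/λ₀) × 100 = (4.3892/53.2) × 100
= 8.2504%

(Intermediate values are shown rounded; full precision is carried through to the final answer.)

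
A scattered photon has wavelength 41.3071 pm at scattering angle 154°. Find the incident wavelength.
36.7000 pm

From λ' = λ + Δλ, we have λ = λ' - Δλ

First calculate the Compton shift:
Δλ = λ_C(1 - cos θ)
Δλ = 2.4263 × (1 - cos(154°))
Δλ = 2.4263 × 1.8988
Δλ = 4.6071 pm

Initial wavelength:
λ = λ' - Δλ
λ = 41.3071 - 4.6071
λ = 36.7000 pm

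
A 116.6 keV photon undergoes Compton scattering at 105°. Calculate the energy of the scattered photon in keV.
90.5815 keV

First convert energy to wavelength:
λ = hc/E, with hc ≈ 1239.842 keV·pm (i.e. 1239.842 eV·nm)

For E = 116.6 keV = 116600 eV:
λ = 1239.842 keV·pm / 116.6 keV
λ = 10.6333 pm

Calculate the Compton shift:
Δλ = λ_C(1 - cos(105°)) = 2.4263 × 1.2588
Δλ = 3.0543 pm

Final wavelength:
λ' = 10.6333 + 3.0543 = 13.6876 pm

Final energy:
E' = hc/λ' = 1239.842 / 13.6876 = 90.5815 keV

(Intermediate values are shown rounded; full precision is carried through to the final answer.)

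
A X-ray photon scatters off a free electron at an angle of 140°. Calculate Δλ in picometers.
4.2850 pm

Using the Compton scattering formula:
Δλ = λ_C(1 - cos θ)

where λ_C = h/(m_e·c) ≈ 2.4263 pm is the Compton wavelength of an electron.

For θ = 140°:
cos(140°) = -0.7660
1 - cos(140°) = 1.7660

Δλ = 2.4263 × 1.7660
Δλ = 4.2850 pm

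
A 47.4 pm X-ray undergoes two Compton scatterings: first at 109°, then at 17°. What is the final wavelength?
50.7223 pm

Apply Compton shift twice:

First scattering at θ₁ = 109°:
Δλ₁ = λ_C(1 - cos(109°))
Δλ₁ = 2.4263 × 1.3256
Δλ₁ = 3.2162 pm

After first scattering:
λ₁ = 47.4 + 3.2162 = 50.6162 pm

Second scattering at θ₂ = 17°:
Δλ₂ = λ_C(1 - cos(17°))
Δλ₂ = 2.4263 × 0.0437
Δλ₂ = 0.1060 pm

Final wavelength:
λ₂ = 50.6162 + 0.1060 = 50.7223 pm

Total shift: Δλ_total = 3.2162 + 0.1060 = 3.3223 pm

(Intermediate values are shown rounded; full precision is carried through to the final answer.)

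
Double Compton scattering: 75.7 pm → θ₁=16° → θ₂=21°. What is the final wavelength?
75.9551 pm

Apply Compton shift twice:

First scattering at θ₁ = 16°:
Δλ₁ = λ_C(1 - cos(16°))
Δλ₁ = 2.4263 × 0.0387
Δλ₁ = 0.0940 pm

After first scattering:
λ₁ = 75.7 + 0.0940 = 75.7940 pm

Second scattering at θ₂ = 21°:
Δλ₂ = λ_C(1 - cos(21°))
Δλ₂ = 2.4263 × 0.0664
Δλ₂ = 0.1612 pm

Final wavelength:
λ₂ = 75.7940 + 0.1612 = 75.9551 pm

Total shift: Δλ_total = 0.0940 + 0.1612 = 0.2551 pm

(Intermediate values are shown rounded; full precision is carried through to the final answer.)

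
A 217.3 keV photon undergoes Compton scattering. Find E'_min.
117.4283 keV (at θ = 180°)

The scattered photon has minimum energy when its wavelength is maximum, i.e., when the Compton shift Δλ = λ_C(1 − cos θ) is maximum. This occurs at θ = 180° (backscattering), giving Δλ_max = 2λ_C = 4.8526 pm.

Initial wavelength: λ₀ = hc/E₀ = 5.7057 pm
Maximum final wavelength: λ'_max = λ₀ + 2λ_C = 5.7057 + 4.8526 = 10.5583 pm
Minimum final energy: E'_min = hc/λ'_max = 117.4283 keV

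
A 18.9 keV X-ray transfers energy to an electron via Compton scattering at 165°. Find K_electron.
1.2811 keV

By energy conservation: K_e = E_initial - E_final

First find the scattered photon energy:
Initial wavelength: λ = hc/E = 65.6001 pm
Compton shift: Δλ = λ_C(1 - cos(165°)) = 4.7699 pm
Final wavelength: λ' = 65.6001 + 4.7699 = 70.3701 pm
Final photon energy: E' = hc/λ' = 17.6189 keV

Electron kinetic energy:
K_e = E - E' = 18.9000 - 17.6189 = 1.2811 keV

(Intermediate values are shown rounded; full precision is carried through to the final answer.)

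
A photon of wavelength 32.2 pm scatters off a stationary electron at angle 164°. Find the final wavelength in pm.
36.9586 pm

Using the Compton scattering formula:
λ' = λ + Δλ = λ + λ_C(1 - cos θ)

Given:
- Initial wavelength λ = 32.2 pm
- Scattering angle θ = 164°
- Compton wavelength λ_C ≈ 2.4263 pm

Calculate the shift:
Δλ = 2.4263 × (1 - cos(164°))
Δλ = 2.4263 × 1.9613
Δλ = 4.7586 pm

Final wavelength:
λ' = 32.2 + 4.7586 = 36.9586 pm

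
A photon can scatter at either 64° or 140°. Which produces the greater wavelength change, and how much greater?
140° produces the larger shift by a factor of 3.145

Calculate both shifts using Δλ = λ_C(1 - cos θ):

For θ₁ = 64°:
Δλ₁ = 2.4263 × (1 - cos(64°))
Δλ₁ = 2.4263 × 0.5616
Δλ₁ = 1.3627 pm

For θ₂ = 140°:
Δλ₂ = 2.4263 × (1 - cos(140°))
Δλ₂ = 2.4263 × 1.7660
Δλ₂ = 4.2850 pm

The 140° angle produces the larger shift.
Ratio: 4.2850/1.3627 = 3.145

(Intermediate values are shown rounded; full precision is carried through to the final answer.)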